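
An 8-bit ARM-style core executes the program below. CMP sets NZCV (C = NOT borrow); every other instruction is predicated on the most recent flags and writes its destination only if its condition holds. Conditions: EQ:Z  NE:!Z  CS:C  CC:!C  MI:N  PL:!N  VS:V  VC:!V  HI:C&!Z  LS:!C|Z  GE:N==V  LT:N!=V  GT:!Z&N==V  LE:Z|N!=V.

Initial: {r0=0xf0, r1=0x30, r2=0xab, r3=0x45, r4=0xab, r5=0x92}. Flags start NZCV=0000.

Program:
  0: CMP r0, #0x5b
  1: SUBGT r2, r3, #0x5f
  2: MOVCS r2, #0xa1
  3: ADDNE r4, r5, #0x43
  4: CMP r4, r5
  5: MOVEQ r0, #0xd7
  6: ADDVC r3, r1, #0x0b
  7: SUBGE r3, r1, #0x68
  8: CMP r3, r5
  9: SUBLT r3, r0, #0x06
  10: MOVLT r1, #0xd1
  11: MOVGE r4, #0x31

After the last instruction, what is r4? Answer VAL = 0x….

VAL = 0x31

[0] flags=1010 → (cmp)
[1] flags=1010 GT?F → skip
[2] flags=1010 CS?T → r2=0xa1
[3] flags=1010 NE?T → r4=0xd5
[4] flags=0010 → (cmp)
[5] flags=0010 EQ?F → skip
[6] flags=0010 VC?T → r3=0x3b
[7] flags=0010 GE?T → r3=0xc8
[8] flags=0010 → (cmp)
[9] flags=0010 LT?F → skip
[10] flags=0010 LT?F → skip
[11] flags=0010 GE?T → r4=0x31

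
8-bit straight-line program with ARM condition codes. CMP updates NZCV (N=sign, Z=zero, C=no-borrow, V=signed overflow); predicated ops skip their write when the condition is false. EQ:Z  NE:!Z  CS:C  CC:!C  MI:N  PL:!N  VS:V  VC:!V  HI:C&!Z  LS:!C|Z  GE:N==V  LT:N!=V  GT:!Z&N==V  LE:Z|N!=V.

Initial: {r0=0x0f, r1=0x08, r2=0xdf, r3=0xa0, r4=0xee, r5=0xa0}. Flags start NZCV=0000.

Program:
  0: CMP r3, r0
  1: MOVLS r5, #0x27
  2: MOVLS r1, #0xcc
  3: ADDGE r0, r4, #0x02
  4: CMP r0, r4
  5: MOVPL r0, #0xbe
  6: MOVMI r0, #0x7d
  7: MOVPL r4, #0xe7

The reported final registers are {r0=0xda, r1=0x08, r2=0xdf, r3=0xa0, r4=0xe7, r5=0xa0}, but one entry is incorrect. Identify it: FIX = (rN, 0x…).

FIX = (r0, 0xbe)

0: ✓ CMP  NZCV=1010
1: · MOVLS
2: · MOVLS
3: · ADDGE
4: ✓ CMP  NZCV=0000
5: ✓ MOVPL  r0←0xbe
6: · MOVMI
7: ✓ MOVPL  r4←0xe7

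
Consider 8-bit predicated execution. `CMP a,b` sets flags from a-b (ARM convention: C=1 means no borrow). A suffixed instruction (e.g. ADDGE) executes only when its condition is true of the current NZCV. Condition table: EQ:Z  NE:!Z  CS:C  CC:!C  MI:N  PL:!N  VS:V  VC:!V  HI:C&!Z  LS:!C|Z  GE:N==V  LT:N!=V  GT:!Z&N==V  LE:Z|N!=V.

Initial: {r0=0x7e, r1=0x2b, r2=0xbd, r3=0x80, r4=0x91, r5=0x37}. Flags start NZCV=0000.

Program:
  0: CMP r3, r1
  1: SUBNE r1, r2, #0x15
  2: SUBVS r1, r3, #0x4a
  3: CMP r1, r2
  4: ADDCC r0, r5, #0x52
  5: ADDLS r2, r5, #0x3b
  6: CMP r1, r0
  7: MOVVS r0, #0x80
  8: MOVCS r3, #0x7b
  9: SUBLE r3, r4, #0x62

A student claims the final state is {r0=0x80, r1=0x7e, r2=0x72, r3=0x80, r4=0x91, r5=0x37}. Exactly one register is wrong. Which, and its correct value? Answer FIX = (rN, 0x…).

FIX = (r1, 0x36)

[0] flags=0011 → (cmp)
[1] flags=0011 NE?T → r1=0xa8
[2] flags=0011 VS?T → r1=0x36
[3] flags=0000 → (cmp)
[4] flags=0000 CC?T → r0=0x89
[5] flags=0000 LS?T → r2=0x72
[6] flags=1001 → (cmp)
[7] flags=1001 VS?T → r0=0x80
[8] flags=1001 CS?F → skip
[9] flags=1001 LE?F → skip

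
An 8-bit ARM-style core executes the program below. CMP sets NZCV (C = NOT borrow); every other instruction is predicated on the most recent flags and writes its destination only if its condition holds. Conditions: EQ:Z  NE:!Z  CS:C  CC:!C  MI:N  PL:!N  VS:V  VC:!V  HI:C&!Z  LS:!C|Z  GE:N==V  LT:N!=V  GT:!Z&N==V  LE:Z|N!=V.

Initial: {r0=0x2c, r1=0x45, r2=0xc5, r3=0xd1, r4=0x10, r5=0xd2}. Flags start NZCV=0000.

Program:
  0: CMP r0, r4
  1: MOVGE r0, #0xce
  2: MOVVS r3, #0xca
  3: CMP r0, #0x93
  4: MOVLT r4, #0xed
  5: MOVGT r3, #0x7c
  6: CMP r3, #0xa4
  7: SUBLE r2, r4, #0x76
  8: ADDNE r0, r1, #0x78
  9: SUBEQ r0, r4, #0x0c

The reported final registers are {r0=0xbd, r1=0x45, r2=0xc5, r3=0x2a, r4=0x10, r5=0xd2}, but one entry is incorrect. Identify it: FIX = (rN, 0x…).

[0] flags=0010 → (cmp)
[1] flags=0010 GE?T → r0=0xce
[2] flags=0010 VS?F → skip
[3] flags=0010 → (cmp)
[4] flags=0010 LT?F → skip
[5] flags=0010 GT?T → r3=0x7c
[6] flags=1001 → (cmp)
[7] flags=1001 LE?F → skip
[8] flags=1001 NE?T → r0=0xbd
[9] flags=1001 EQ?F → skip

FIX = (r3, 0x7c)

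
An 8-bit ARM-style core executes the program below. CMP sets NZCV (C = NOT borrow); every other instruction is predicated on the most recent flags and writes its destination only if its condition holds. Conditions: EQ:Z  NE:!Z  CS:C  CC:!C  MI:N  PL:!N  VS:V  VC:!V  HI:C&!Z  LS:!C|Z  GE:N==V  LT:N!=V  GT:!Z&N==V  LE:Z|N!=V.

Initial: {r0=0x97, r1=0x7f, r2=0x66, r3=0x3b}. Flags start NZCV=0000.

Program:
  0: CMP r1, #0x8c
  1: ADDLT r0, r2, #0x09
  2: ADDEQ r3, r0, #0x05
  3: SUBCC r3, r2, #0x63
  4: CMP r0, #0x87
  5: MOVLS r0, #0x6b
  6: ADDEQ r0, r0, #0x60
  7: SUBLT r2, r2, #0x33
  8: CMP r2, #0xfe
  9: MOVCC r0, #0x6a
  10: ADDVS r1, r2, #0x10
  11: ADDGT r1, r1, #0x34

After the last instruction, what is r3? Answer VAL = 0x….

[0] flags=1001 → (cmp)
[1] flags=1001 LT?F → skip
[2] flags=1001 EQ?F → skip
[3] flags=1001 CC?T → r3=0x03
[4] flags=0010 → (cmp)
[5] flags=0010 LS?F → skip
[6] flags=0010 EQ?F → skip
[7] flags=0010 LT?F → skip
[8] flags=0000 → (cmp)
[9] flags=0000 CC?T → r0=0x6a
[10] flags=0000 VS?F → skip
[11] flags=0000 GT?T → r1=0xb3

VAL = 0x03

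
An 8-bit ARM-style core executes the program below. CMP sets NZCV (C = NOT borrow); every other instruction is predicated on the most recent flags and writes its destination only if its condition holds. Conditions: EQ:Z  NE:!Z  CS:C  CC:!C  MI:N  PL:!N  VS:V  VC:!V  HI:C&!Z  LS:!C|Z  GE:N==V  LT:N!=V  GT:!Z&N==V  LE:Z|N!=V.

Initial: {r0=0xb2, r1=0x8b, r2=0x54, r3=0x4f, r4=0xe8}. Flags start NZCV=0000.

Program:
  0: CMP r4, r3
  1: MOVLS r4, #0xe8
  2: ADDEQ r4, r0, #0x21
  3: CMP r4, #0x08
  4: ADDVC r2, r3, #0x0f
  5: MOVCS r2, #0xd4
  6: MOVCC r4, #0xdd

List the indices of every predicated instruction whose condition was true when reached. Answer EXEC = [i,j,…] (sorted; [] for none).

[0] flags=1010 → (cmp)
[1] flags=1010 LS?F → skip
[2] flags=1010 EQ?F → skip
[3] flags=1010 → (cmp)
[4] flags=1010 VC?T → r2=0x5e
[5] flags=1010 CS?T → r2=0xd4
[6] flags=1010 CC?F → skip

EXEC = [4,5]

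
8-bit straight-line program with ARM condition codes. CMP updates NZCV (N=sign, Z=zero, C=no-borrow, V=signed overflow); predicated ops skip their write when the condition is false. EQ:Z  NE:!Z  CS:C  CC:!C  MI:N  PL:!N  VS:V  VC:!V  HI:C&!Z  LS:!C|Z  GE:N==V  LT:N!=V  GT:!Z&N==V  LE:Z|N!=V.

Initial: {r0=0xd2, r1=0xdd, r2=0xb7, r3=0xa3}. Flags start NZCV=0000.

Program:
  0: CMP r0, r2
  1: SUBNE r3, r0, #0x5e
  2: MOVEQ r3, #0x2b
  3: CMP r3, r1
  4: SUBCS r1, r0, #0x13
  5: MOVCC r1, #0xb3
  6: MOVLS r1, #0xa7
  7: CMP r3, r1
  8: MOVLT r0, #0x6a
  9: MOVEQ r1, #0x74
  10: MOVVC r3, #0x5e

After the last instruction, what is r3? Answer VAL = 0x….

VAL = 0x74

[0] flags=0010 → (cmp)
[1] flags=0010 NE?T → r3=0x74
[2] flags=0010 EQ?F → skip
[3] flags=1001 → (cmp)
[4] flags=1001 CS?F → skip
[5] flags=1001 CC?T → r1=0xb3
[6] flags=1001 LS?T → r1=0xa7
[7] flags=1001 → (cmp)
[8] flags=1001 LT?F → skip
[9] flags=1001 EQ?F → skip
[10] flags=1001 VC?F → skip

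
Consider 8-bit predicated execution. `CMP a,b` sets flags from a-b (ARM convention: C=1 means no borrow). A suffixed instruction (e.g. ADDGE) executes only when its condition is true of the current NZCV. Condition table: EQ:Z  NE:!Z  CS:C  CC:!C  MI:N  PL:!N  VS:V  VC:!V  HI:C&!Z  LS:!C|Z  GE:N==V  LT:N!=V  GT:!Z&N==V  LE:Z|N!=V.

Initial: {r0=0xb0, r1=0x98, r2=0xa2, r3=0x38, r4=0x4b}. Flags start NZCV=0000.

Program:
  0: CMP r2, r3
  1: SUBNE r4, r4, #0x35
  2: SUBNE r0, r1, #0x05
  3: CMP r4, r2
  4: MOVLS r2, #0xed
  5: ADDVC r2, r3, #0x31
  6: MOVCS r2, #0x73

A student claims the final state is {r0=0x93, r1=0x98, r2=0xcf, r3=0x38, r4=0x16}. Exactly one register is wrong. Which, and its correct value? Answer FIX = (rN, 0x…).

0: ✓ CMP  NZCV=0011
1: ✓ SUBNE  r4←0x16
2: ✓ SUBNE  r0←0x93
3: ✓ CMP  NZCV=0000
4: ✓ MOVLS  r2←0xed
5: ✓ ADDVC  r2←0x69
6: · MOVCS

FIX = (r2, 0x69)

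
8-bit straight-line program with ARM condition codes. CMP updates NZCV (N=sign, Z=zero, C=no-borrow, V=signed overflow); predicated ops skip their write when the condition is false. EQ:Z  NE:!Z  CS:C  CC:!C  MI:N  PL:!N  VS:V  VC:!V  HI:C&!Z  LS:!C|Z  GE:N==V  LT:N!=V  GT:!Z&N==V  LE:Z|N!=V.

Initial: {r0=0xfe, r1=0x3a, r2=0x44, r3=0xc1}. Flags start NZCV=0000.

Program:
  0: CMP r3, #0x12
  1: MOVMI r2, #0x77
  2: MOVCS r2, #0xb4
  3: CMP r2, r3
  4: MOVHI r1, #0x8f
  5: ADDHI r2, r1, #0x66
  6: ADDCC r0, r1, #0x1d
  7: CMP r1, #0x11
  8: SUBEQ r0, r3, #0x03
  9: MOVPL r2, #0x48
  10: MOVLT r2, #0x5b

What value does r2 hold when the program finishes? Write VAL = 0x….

VAL = 0x48

0: ✓ CMP  NZCV=1010
1: ✓ MOVMI  r2←0x77
2: ✓ MOVCS  r2←0xb4
3: ✓ CMP  NZCV=1000
4: · MOVHI
5: · ADDHI
6: ✓ ADDCC  r0←0x57
7: ✓ CMP  NZCV=0010
8: · SUBEQ
9: ✓ MOVPL  r2←0x48
10: · MOVLT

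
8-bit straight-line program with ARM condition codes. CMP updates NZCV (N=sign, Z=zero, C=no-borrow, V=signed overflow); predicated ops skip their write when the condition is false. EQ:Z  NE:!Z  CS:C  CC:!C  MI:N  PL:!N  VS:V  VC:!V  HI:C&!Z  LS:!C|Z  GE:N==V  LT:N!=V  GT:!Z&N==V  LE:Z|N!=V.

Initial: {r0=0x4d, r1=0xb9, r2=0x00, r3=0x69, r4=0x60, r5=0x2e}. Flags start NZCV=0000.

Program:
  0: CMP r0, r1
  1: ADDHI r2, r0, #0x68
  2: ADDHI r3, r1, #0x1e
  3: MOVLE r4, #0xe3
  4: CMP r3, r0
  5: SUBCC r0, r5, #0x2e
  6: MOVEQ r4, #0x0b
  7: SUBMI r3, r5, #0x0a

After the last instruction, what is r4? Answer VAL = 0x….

VAL = 0x60

0: ✓ CMP  NZCV=1001
1: · ADDHI
2: · ADDHI
3: · MOVLE
4: ✓ CMP  NZCV=0010
5: · SUBCC
6: · MOVEQ
7: · SUBMI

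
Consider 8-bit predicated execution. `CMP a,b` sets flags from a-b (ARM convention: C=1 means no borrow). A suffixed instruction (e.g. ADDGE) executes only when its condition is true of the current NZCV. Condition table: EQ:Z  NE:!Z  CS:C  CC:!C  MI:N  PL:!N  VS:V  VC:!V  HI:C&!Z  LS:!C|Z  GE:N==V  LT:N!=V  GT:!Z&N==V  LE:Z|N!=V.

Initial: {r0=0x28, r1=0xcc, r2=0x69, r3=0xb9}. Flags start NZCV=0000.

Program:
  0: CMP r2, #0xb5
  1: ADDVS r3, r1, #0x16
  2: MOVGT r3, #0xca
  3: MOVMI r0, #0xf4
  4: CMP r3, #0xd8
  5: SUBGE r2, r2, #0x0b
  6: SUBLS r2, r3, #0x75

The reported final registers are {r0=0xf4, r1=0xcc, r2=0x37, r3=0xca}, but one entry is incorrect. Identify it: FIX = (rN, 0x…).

0: ✓ CMP  NZCV=1001
1: ✓ ADDVS  r3←0xe2
2: ✓ MOVGT  r3←0xca
3: ✓ MOVMI  r0←0xf4
4: ✓ CMP  NZCV=1000
5: · SUBGE
6: ✓ SUBLS  r2←0x55

FIX = (r2, 0x55)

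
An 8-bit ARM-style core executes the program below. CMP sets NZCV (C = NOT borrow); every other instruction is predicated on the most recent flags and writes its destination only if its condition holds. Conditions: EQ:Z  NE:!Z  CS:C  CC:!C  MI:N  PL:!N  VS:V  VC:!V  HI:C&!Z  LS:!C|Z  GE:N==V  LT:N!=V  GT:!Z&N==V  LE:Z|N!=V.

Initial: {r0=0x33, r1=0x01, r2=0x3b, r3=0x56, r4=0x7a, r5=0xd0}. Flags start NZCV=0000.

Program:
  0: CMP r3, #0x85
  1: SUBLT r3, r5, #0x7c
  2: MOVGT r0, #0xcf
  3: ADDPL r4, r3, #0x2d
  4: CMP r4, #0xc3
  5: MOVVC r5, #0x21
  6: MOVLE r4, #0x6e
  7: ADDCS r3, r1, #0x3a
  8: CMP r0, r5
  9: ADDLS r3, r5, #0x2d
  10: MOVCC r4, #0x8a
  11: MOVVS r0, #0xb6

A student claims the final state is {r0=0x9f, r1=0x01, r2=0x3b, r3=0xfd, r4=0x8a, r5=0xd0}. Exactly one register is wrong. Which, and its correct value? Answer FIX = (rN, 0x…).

[0] flags=1001 → (cmp)
[1] flags=1001 LT?F → skip
[2] flags=1001 GT?T → r0=0xcf
[3] flags=1001 PL?F → skip
[4] flags=1001 → (cmp)
[5] flags=1001 VC?F → skip
[6] flags=1001 LE?F → skip
[7] flags=1001 CS?F → skip
[8] flags=1000 → (cmp)
[9] flags=1000 LS?T → r3=0xfd
[10] flags=1000 CC?T → r4=0x8a
[11] flags=1000 VS?F → skip

FIX = (r0, 0xcf)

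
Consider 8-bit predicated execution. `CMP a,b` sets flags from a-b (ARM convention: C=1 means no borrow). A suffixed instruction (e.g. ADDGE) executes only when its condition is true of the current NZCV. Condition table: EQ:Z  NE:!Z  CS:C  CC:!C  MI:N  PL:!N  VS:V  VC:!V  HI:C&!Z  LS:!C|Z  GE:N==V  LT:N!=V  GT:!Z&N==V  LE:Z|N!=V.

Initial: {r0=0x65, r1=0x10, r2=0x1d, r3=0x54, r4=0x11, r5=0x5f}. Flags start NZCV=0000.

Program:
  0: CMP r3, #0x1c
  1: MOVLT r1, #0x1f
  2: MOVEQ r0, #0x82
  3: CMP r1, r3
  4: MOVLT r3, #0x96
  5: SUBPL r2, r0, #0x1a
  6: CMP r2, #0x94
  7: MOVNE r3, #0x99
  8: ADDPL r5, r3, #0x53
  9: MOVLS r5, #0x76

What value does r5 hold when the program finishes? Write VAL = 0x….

0: ✓ CMP  NZCV=0010
1: · MOVLT
2: · MOVEQ
3: ✓ CMP  NZCV=1000
4: ✓ MOVLT  r3←0x96
5: · SUBPL
6: ✓ CMP  NZCV=1001
7: ✓ MOVNE  r3←0x99
8: · ADDPL
9: ✓ MOVLS  r5←0x76

VAL = 0x76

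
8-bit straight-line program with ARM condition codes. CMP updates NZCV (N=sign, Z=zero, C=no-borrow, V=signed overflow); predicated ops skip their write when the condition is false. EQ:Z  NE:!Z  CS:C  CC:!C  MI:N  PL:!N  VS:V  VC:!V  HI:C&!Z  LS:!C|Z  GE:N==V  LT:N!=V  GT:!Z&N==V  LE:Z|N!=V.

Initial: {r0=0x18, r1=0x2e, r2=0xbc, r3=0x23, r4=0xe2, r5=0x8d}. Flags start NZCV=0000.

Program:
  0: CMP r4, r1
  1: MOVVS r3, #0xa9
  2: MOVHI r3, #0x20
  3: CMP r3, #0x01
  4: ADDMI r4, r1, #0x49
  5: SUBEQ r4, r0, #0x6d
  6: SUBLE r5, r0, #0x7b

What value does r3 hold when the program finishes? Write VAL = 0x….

VAL = 0x20

0: ✓ CMP  NZCV=1010
1: · MOVVS
2: ✓ MOVHI  r3←0x20
3: ✓ CMP  NZCV=0010
4: · ADDMI
5: · SUBEQ
6: · SUBLE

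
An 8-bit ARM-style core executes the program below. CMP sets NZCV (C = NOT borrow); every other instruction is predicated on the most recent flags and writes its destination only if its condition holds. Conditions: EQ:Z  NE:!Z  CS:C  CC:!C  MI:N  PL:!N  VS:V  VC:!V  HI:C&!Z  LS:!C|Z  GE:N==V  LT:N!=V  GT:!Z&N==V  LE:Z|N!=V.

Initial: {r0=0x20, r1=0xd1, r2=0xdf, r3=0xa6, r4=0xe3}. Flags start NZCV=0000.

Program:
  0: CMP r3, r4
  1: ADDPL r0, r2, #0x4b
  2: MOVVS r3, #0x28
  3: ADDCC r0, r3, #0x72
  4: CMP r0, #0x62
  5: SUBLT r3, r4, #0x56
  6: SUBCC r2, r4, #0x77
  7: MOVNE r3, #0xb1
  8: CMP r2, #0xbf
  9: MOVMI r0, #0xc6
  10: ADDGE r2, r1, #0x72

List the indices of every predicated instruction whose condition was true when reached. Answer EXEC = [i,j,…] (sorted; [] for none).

EXEC = [3,5,6,7,9,10]

[0] flags=1000 → (cmp)
[1] flags=1000 PL?F → skip
[2] flags=1000 VS?F → skip
[3] flags=1000 CC?T → r0=0x18
[4] flags=1000 → (cmp)
[5] flags=1000 LT?T → r3=0x8d
[6] flags=1000 CC?T → r2=0x6c
[7] flags=1000 NE?T → r3=0xb1
[8] flags=1001 → (cmp)
[9] flags=1001 MI?T → r0=0xc6
[10] flags=1001 GE?T → r2=0x43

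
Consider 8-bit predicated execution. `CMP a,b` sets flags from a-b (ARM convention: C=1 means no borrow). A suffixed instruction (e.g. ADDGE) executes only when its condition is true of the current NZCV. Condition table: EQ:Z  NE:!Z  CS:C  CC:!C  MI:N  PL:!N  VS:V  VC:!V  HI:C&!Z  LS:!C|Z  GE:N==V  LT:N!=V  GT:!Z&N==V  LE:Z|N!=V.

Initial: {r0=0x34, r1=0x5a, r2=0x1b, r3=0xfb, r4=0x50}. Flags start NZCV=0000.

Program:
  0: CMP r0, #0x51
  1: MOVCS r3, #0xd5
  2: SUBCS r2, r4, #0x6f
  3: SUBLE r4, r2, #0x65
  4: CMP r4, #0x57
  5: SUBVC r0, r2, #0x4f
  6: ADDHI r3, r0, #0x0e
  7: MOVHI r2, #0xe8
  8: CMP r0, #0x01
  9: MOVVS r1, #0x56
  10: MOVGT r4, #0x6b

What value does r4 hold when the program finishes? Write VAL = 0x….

[0] flags=1000 → (cmp)
[1] flags=1000 CS?F → skip
[2] flags=1000 CS?F → skip
[3] flags=1000 LE?T → r4=0xb6
[4] flags=0011 → (cmp)
[5] flags=0011 VC?F → skip
[6] flags=0011 HI?T → r3=0x42
[7] flags=0011 HI?T → r2=0xe8
[8] flags=0010 → (cmp)
[9] flags=0010 VS?F → skip
[10] flags=0010 GT?T → r4=0x6b

VAL = 0x6b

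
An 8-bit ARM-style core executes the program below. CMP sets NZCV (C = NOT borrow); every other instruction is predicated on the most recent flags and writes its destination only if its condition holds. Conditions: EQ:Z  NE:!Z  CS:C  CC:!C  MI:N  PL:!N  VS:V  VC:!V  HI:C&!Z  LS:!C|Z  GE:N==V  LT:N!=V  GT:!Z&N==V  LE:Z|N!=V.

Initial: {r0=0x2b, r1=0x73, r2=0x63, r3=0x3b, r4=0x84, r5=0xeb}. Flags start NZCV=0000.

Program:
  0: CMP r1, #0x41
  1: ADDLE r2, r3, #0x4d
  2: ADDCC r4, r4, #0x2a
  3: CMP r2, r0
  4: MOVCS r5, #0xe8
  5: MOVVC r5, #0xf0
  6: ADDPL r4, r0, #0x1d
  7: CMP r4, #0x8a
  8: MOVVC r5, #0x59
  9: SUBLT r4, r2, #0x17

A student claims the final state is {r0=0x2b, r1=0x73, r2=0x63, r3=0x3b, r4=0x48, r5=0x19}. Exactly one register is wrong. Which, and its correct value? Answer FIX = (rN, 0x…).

[0] flags=0010 → (cmp)
[1] flags=0010 LE?F → skip
[2] flags=0010 CC?F → skip
[3] flags=0010 → (cmp)
[4] flags=0010 CS?T → r5=0xe8
[5] flags=0010 VC?T → r5=0xf0
[6] flags=0010 PL?T → r4=0x48
[7] flags=1001 → (cmp)
[8] flags=1001 VC?F → skip
[9] flags=1001 LT?F → skip

FIX = (r5, 0xf0)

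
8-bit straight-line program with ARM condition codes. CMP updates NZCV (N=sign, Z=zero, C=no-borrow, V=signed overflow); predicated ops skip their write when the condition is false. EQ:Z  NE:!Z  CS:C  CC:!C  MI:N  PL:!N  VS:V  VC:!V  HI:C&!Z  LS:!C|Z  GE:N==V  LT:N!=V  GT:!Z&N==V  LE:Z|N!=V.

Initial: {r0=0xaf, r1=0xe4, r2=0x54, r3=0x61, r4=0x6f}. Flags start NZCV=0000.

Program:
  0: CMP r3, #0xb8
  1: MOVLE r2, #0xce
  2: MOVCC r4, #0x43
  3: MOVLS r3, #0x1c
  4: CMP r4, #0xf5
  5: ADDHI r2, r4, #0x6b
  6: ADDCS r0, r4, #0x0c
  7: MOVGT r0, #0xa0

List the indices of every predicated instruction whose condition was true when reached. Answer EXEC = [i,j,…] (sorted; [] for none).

[0] flags=1001 → (cmp)
[1] flags=1001 LE?F → skip
[2] flags=1001 CC?T → r4=0x43
[3] flags=1001 LS?T → r3=0x1c
[4] flags=0000 → (cmp)
[5] flags=0000 HI?F → skip
[6] flags=0000 CS?F → skip
[7] flags=0000 GT?T → r0=0xa0

EXEC = [2,3,7]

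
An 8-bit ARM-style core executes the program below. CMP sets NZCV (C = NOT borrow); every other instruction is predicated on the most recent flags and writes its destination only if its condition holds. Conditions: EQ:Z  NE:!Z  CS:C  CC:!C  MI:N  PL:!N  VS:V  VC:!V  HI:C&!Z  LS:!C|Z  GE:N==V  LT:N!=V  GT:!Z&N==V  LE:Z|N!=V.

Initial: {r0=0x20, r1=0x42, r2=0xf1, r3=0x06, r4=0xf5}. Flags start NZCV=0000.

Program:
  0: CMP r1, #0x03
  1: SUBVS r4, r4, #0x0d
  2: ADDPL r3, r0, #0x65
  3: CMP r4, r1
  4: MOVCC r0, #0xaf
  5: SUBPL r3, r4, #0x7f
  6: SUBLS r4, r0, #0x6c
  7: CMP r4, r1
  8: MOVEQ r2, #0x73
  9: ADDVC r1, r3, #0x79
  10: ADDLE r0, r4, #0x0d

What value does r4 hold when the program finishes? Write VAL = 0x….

VAL = 0xf5

[0] flags=0010 → (cmp)
[1] flags=0010 VS?F → skip
[2] flags=0010 PL?T → r3=0x85
[3] flags=1010 → (cmp)
[4] flags=1010 CC?F → skip
[5] flags=1010 PL?F → skip
[6] flags=1010 LS?F → skip
[7] flags=1010 → (cmp)
[8] flags=1010 EQ?F → skip
[9] flags=1010 VC?T → r1=0xfe
[10] flags=1010 LE?T → r0=0x02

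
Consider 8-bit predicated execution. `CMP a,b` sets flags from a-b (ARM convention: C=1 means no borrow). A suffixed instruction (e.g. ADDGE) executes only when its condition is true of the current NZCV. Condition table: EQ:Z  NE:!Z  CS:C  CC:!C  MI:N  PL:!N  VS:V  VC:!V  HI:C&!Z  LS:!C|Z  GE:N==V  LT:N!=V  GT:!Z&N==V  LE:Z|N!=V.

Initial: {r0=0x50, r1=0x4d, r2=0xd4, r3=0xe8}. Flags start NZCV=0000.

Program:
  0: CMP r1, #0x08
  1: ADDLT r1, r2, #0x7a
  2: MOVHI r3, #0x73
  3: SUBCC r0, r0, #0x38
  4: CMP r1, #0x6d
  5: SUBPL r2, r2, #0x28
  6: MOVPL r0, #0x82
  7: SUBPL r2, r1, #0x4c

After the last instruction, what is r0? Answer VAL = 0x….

VAL = 0x50

[0] flags=0010 → (cmp)
[1] flags=0010 LT?F → skip
[2] flags=0010 HI?T → r3=0x73
[3] flags=0010 CC?F → skip
[4] flags=1000 → (cmp)
[5] flags=1000 PL?F → skip
[6] flags=1000 PL?F → skip
[7] flags=1000 PL?F → skip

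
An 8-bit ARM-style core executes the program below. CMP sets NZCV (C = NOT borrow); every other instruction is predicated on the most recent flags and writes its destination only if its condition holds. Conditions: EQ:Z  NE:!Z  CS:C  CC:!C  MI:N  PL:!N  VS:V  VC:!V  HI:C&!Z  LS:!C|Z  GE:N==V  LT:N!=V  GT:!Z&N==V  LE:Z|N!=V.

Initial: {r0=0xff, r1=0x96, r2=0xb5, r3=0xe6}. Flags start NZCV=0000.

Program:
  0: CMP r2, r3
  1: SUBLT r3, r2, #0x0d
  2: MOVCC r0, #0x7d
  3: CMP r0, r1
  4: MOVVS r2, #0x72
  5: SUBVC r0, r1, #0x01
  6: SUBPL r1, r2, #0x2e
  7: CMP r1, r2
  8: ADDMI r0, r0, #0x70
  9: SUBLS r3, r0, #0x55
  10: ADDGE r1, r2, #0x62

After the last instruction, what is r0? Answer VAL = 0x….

0: ✓ CMP  NZCV=1000
1: ✓ SUBLT  r3←0xa8
2: ✓ MOVCC  r0←0x7d
3: ✓ CMP  NZCV=1001
4: ✓ MOVVS  r2←0x72
5: · SUBVC
6: · SUBPL
7: ✓ CMP  NZCV=0011
8: · ADDMI
9: · SUBLS
10: · ADDGE

VAL = 0x7d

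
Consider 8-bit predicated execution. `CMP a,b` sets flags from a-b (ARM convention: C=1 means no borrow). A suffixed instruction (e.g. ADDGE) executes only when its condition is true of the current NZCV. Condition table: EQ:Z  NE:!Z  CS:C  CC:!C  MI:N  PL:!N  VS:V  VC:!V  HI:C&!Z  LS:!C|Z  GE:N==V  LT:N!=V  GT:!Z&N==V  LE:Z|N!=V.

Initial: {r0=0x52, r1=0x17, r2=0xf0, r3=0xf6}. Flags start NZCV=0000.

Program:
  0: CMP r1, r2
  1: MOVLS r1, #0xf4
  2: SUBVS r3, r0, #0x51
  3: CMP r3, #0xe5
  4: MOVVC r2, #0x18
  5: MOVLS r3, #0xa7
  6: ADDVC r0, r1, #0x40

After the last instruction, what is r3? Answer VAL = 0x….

VAL = 0xf6

0: ✓ CMP  NZCV=0000
1: ✓ MOVLS  r1←0xf4
2: · SUBVS
3: ✓ CMP  NZCV=0010
4: ✓ MOVVC  r2←0x18
5: · MOVLS
6: ✓ ADDVC  r0←0x34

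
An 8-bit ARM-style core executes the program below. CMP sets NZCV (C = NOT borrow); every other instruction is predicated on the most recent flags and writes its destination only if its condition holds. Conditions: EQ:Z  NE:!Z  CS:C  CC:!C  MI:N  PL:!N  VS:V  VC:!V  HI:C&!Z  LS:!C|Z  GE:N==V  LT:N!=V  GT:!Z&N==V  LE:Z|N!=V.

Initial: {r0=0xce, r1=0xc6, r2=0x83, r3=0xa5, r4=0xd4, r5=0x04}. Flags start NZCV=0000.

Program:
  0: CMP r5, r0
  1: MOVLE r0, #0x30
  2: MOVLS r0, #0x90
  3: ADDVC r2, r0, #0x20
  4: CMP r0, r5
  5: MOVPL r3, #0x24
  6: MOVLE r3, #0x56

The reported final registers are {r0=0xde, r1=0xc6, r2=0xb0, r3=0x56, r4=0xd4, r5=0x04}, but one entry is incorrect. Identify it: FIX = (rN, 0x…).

FIX = (r0, 0x90)

[0] flags=0000 → (cmp)
[1] flags=0000 LE?F → skip
[2] flags=0000 LS?T → r0=0x90
[3] flags=0000 VC?T → r2=0xb0
[4] flags=1010 → (cmp)
[5] flags=1010 PL?F → skip
[6] flags=1010 LE?T → r3=0x56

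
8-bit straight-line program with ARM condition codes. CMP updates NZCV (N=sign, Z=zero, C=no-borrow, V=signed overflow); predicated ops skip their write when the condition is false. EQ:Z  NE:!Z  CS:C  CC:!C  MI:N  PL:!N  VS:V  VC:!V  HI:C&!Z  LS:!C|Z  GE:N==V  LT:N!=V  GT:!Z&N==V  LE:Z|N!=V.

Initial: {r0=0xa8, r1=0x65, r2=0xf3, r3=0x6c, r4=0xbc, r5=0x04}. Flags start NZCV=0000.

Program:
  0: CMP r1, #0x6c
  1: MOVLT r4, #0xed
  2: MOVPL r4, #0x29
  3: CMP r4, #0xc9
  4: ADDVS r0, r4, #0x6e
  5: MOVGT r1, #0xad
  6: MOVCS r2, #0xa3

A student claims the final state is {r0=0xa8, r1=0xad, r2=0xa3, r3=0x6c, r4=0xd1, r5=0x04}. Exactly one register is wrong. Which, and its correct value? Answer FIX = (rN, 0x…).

FIX = (r4, 0xed)

[0] flags=1000 → (cmp)
[1] flags=1000 LT?T → r4=0xed
[2] flags=1000 PL?F → skip
[3] flags=0010 → (cmp)
[4] flags=0010 VS?F → skip
[5] flags=0010 GT?T → r1=0xad
[6] flags=0010 CS?T → r2=0xa3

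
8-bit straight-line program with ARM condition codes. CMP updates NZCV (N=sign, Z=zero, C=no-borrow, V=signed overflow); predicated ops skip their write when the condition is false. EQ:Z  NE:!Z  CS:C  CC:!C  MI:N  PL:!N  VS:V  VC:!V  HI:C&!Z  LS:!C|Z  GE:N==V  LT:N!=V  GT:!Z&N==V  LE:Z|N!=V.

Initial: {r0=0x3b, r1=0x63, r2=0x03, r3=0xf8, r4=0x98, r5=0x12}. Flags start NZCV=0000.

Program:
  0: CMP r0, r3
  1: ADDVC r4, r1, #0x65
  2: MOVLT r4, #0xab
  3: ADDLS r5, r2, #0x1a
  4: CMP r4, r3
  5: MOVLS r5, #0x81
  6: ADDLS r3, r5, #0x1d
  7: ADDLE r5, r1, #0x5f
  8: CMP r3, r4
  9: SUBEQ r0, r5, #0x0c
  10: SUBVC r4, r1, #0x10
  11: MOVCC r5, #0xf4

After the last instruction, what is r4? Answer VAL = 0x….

VAL = 0x53

[0] flags=0000 → (cmp)
[1] flags=0000 VC?T → r4=0xc8
[2] flags=0000 LT?F → skip
[3] flags=0000 LS?T → r5=0x1d
[4] flags=1000 → (cmp)
[5] flags=1000 LS?T → r5=0x81
[6] flags=1000 LS?T → r3=0x9e
[7] flags=1000 LE?T → r5=0xc2
[8] flags=1000 → (cmp)
[9] flags=1000 EQ?F → skip
[10] flags=1000 VC?T → r4=0x53
[11] flags=1000 CC?T → r5=0xf4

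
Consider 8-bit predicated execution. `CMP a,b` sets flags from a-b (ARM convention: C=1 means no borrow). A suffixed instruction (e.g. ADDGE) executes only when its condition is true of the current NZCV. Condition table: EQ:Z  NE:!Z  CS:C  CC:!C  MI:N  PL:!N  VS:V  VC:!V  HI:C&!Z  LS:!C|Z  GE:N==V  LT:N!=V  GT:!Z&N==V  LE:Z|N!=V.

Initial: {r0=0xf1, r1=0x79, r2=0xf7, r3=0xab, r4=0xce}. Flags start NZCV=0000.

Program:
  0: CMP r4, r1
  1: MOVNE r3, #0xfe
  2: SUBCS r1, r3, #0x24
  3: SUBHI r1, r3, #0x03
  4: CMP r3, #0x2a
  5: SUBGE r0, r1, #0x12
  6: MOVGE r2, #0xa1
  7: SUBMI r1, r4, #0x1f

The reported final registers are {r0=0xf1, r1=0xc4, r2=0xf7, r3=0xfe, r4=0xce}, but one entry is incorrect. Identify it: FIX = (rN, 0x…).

[0] flags=0011 → (cmp)
[1] flags=0011 NE?T → r3=0xfe
[2] flags=0011 CS?T → r1=0xda
[3] flags=0011 HI?T → r1=0xfb
[4] flags=1010 → (cmp)
[5] flags=1010 GE?F → skip
[6] flags=1010 GE?F → skip
[7] flags=1010 MI?T → r1=0xaf

FIX = (r1, 0xaf)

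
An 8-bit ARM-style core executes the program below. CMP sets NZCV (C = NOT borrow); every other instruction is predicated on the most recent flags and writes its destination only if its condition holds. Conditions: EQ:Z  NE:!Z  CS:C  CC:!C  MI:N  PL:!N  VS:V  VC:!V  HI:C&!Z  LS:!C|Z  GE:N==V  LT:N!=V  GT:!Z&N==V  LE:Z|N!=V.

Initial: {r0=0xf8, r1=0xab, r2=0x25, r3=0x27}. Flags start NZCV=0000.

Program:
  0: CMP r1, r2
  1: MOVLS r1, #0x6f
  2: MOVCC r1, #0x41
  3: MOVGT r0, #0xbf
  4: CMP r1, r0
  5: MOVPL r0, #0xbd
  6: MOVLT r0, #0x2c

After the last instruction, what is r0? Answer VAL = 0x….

[0] flags=1010 → (cmp)
[1] flags=1010 LS?F → skip
[2] flags=1010 CC?F → skip
[3] flags=1010 GT?F → skip
[4] flags=1000 → (cmp)
[5] flags=1000 PL?F → skip
[6] flags=1000 LT?T → r0=0x2c

VAL = 0x2c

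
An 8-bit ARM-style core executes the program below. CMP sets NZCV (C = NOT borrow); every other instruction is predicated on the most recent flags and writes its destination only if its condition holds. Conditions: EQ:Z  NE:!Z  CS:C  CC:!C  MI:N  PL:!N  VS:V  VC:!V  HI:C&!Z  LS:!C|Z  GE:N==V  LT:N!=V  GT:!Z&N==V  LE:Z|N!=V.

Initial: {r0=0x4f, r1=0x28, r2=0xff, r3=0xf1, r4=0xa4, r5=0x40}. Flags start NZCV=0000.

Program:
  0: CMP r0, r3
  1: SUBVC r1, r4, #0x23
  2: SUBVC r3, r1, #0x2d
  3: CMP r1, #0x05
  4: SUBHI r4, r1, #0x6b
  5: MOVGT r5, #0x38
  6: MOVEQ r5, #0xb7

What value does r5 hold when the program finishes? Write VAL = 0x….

VAL = 0x40

[0] flags=0000 → (cmp)
[1] flags=0000 VC?T → r1=0x81
[2] flags=0000 VC?T → r3=0x54
[3] flags=0011 → (cmp)
[4] flags=0011 HI?T → r4=0x16
[5] flags=0011 GT?F → skip
[6] flags=0011 EQ?F → skip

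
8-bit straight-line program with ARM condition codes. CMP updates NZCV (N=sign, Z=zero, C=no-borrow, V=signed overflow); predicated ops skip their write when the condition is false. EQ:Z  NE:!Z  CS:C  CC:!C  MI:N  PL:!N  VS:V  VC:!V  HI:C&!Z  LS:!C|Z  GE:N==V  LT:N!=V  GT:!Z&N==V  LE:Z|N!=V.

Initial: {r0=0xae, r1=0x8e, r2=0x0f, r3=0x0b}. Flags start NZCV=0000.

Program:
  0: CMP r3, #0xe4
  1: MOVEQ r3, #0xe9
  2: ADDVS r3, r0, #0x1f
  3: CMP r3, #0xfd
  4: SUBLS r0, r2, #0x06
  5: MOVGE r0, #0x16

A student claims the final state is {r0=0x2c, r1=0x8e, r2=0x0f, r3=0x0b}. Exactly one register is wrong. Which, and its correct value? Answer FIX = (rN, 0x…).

0: ✓ CMP  NZCV=0000
1: · MOVEQ
2: · ADDVS
3: ✓ CMP  NZCV=0000
4: ✓ SUBLS  r0←0x09
5: ✓ MOVGE  r0←0x16

FIX = (r0, 0x16)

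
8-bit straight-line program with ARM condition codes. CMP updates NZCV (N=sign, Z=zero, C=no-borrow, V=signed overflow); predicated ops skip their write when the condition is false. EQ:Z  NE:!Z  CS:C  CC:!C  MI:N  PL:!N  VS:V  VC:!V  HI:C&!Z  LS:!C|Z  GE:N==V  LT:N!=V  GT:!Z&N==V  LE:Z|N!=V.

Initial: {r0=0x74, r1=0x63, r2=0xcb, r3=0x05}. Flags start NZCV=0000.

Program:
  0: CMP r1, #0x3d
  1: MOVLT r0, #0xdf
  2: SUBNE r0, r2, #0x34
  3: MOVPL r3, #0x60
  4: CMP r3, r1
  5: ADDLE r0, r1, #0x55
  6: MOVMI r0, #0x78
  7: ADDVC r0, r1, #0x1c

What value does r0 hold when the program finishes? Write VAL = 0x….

[0] flags=0010 → (cmp)
[1] flags=0010 LT?F → skip
[2] flags=0010 NE?T → r0=0x97
[3] flags=0010 PL?T → r3=0x60
[4] flags=1000 → (cmp)
[5] flags=1000 LE?T → r0=0xb8
[6] flags=1000 MI?T → r0=0x78
[7] flags=1000 VC?T → r0=0x7f

VAL = 0x7f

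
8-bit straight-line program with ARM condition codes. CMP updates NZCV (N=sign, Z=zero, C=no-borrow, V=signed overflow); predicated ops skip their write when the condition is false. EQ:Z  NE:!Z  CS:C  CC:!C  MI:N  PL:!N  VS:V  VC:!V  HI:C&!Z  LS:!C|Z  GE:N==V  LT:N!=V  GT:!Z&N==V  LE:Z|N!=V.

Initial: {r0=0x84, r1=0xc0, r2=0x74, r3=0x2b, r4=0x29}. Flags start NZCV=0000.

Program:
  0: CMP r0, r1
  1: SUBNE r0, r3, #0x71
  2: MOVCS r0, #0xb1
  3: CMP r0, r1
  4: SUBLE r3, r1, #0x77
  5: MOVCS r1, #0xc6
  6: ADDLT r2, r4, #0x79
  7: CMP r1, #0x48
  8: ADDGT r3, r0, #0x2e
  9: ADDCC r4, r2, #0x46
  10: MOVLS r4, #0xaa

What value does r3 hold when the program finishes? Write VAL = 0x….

VAL = 0x49

0: ✓ CMP  NZCV=1000
1: ✓ SUBNE  r0←0xba
2: · MOVCS
3: ✓ CMP  NZCV=1000
4: ✓ SUBLE  r3←0x49
5: · MOVCS
6: ✓ ADDLT  r2←0xa2
7: ✓ CMP  NZCV=0011
8: · ADDGT
9: · ADDCC
10: · MOVLS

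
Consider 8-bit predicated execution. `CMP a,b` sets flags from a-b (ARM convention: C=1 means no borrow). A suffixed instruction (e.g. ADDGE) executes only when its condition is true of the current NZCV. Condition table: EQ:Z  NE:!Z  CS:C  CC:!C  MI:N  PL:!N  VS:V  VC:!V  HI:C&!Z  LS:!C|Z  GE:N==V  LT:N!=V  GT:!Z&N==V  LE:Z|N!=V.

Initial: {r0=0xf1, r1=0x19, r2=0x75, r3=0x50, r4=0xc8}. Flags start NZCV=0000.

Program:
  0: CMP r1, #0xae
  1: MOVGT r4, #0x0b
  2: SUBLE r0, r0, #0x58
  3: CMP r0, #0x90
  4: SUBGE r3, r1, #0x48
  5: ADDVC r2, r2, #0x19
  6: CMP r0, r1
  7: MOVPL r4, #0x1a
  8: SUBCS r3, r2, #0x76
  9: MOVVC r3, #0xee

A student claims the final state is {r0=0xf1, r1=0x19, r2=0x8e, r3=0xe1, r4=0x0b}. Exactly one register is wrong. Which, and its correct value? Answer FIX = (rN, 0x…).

FIX = (r3, 0xee)

0: ✓ CMP  NZCV=0000
1: ✓ MOVGT  r4←0x0b
2: · SUBLE
3: ✓ CMP  NZCV=0010
4: ✓ SUBGE  r3←0xd1
5: ✓ ADDVC  r2←0x8e
6: ✓ CMP  NZCV=1010
7: · MOVPL
8: ✓ SUBCS  r3←0x18
9: ✓ MOVVC  r3←0xee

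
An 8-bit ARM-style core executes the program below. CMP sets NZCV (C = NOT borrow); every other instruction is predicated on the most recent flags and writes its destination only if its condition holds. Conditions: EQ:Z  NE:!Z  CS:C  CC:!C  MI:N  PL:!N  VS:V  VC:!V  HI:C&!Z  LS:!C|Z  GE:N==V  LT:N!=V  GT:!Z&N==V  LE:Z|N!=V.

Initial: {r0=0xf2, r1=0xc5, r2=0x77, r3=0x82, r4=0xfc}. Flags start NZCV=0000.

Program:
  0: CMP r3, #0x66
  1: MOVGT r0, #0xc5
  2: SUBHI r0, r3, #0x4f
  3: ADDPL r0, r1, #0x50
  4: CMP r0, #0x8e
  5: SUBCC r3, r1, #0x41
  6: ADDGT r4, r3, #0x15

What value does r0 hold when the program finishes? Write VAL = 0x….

VAL = 0x15

[0] flags=0011 → (cmp)
[1] flags=0011 GT?F → skip
[2] flags=0011 HI?T → r0=0x33
[3] flags=0011 PL?T → r0=0x15
[4] flags=1001 → (cmp)
[5] flags=1001 CC?T → r3=0x84
[6] flags=1001 GT?T → r4=0x99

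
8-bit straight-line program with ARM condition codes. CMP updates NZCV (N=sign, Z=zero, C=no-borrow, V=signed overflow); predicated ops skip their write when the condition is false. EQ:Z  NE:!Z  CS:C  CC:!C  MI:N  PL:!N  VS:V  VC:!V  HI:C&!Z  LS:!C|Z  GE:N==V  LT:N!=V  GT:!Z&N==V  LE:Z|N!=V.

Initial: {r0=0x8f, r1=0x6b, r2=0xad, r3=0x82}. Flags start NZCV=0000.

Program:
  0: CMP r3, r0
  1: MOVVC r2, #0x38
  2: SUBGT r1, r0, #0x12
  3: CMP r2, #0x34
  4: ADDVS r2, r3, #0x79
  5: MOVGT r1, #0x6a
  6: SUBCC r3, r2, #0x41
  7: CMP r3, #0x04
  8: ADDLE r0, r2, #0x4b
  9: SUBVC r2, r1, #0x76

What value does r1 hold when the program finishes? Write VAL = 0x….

[0] flags=1000 → (cmp)
[1] flags=1000 VC?T → r2=0x38
[2] flags=1000 GT?F → skip
[3] flags=0010 → (cmp)
[4] flags=0010 VS?F → skip
[5] flags=0010 GT?T → r1=0x6a
[6] flags=0010 CC?F → skip
[7] flags=0011 → (cmp)
[8] flags=0011 LE?T → r0=0x83
[9] flags=0011 VC?F → skip

VAL = 0x6a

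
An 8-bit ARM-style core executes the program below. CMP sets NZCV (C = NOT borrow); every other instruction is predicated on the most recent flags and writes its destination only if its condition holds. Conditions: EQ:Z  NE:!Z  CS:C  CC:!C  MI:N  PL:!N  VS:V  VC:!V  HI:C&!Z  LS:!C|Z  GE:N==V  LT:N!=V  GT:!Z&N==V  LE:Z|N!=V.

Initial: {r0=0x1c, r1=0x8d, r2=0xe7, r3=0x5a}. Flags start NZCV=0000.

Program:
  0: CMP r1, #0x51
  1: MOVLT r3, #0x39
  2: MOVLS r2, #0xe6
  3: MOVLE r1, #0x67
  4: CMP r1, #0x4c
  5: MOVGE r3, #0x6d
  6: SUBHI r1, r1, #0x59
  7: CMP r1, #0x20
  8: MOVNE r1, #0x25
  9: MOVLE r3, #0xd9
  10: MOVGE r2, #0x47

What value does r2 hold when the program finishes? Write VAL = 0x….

VAL = 0xe7

[0] flags=0011 → (cmp)
[1] flags=0011 LT?T → r3=0x39
[2] flags=0011 LS?F → skip
[3] flags=0011 LE?T → r1=0x67
[4] flags=0010 → (cmp)
[5] flags=0010 GE?T → r3=0x6d
[6] flags=0010 HI?T → r1=0x0e
[7] flags=1000 → (cmp)
[8] flags=1000 NE?T → r1=0x25
[9] flags=1000 LE?T → r3=0xd9
[10] flags=1000 GE?F → skip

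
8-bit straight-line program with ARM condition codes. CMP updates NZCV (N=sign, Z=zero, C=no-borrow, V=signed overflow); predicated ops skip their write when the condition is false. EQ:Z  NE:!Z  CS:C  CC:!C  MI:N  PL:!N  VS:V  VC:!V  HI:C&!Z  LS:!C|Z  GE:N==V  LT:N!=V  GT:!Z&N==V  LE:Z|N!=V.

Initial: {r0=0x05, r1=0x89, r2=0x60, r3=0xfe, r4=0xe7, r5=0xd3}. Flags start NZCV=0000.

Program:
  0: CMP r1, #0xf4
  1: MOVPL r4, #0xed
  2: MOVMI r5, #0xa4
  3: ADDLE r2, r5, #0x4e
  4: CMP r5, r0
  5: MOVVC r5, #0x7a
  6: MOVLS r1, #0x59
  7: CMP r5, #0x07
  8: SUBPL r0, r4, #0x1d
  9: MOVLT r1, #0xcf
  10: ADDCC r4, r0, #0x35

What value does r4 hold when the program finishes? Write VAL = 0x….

VAL = 0xe7

[0] flags=1000 → (cmp)
[1] flags=1000 PL?F → skip
[2] flags=1000 MI?T → r5=0xa4
[3] flags=1000 LE?T → r2=0xf2
[4] flags=1010 → (cmp)
[5] flags=1010 VC?T → r5=0x7a
[6] flags=1010 LS?F → skip
[7] flags=0010 → (cmp)
[8] flags=0010 PL?T → r0=0xca
[9] flags=0010 LT?F → skip
[10] flags=0010 CC?F → skip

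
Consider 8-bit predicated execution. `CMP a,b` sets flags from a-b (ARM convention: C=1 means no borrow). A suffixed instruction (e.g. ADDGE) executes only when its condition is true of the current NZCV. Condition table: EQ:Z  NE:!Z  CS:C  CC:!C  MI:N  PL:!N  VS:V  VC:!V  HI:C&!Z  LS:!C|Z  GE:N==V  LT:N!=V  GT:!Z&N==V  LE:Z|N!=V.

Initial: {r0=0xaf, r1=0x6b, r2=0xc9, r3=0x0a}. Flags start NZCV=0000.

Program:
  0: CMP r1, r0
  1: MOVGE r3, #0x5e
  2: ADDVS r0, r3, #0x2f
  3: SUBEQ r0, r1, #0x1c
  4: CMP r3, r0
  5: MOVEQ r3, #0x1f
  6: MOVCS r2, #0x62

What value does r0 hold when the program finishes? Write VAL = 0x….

0: ✓ CMP  NZCV=1001
1: ✓ MOVGE  r3←0x5e
2: ✓ ADDVS  r0←0x8d
3: · SUBEQ
4: ✓ CMP  NZCV=1001
5: · MOVEQ
6: · MOVCS

VAL = 0x8d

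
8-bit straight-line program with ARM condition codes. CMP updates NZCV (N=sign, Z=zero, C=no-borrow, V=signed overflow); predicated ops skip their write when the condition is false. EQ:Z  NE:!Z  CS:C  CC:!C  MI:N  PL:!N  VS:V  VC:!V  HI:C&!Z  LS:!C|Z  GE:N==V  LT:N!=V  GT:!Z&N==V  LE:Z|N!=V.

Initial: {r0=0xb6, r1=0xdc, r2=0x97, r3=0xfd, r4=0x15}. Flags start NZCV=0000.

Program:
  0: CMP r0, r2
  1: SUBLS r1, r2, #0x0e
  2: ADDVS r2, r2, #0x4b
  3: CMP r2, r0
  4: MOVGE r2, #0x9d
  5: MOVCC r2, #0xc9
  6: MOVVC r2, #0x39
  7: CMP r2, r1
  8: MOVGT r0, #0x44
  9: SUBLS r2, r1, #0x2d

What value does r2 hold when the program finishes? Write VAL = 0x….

0: ✓ CMP  NZCV=0010
1: · SUBLS
2: · ADDVS
3: ✓ CMP  NZCV=1000
4: · MOVGE
5: ✓ MOVCC  r2←0xc9
6: ✓ MOVVC  r2←0x39
7: ✓ CMP  NZCV=0000
8: ✓ MOVGT  r0←0x44
9: ✓ SUBLS  r2←0xaf

VAL = 0xaf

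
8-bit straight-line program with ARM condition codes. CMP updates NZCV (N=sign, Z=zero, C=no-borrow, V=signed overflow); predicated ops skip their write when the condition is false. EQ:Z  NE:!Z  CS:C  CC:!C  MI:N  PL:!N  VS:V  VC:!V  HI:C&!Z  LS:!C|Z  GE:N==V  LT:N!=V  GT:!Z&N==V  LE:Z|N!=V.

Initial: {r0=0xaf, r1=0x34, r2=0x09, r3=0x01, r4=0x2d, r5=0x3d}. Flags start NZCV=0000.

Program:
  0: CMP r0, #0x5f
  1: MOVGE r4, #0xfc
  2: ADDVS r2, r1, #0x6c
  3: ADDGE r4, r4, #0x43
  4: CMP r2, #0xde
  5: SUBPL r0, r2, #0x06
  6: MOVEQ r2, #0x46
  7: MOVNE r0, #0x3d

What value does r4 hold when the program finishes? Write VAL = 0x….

VAL = 0x2d

[0] flags=0011 → (cmp)
[1] flags=0011 GE?F → skip
[2] flags=0011 VS?T → r2=0xa0
[3] flags=0011 GE?F → skip
[4] flags=1000 → (cmp)
[5] flags=1000 PL?F → skip
[6] flags=1000 EQ?F → skip
[7] flags=1000 NE?T → r0=0x3d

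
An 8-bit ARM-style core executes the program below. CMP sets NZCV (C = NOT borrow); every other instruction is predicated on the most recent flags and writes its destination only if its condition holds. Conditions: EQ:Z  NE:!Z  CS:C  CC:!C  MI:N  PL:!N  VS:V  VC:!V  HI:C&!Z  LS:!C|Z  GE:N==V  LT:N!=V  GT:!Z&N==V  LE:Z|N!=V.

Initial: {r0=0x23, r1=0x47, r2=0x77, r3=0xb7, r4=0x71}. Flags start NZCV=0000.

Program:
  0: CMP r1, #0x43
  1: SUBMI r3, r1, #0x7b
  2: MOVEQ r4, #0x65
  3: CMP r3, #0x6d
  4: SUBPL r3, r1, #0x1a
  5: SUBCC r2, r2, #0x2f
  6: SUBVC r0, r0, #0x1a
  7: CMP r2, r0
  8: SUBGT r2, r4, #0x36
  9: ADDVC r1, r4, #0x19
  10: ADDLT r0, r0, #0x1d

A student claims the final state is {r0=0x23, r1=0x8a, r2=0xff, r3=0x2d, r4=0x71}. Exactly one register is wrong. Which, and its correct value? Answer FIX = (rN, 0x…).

FIX = (r2, 0x3b)

[0] flags=0010 → (cmp)
[1] flags=0010 MI?F → skip
[2] flags=0010 EQ?F → skip
[3] flags=0011 → (cmp)
[4] flags=0011 PL?T → r3=0x2d
[5] flags=0011 CC?F → skip
[6] flags=0011 VC?F → skip
[7] flags=0010 → (cmp)
[8] flags=0010 GT?T → r2=0x3b
[9] flags=0010 VC?T → r1=0x8a
[10] flags=0010 LT?F → skip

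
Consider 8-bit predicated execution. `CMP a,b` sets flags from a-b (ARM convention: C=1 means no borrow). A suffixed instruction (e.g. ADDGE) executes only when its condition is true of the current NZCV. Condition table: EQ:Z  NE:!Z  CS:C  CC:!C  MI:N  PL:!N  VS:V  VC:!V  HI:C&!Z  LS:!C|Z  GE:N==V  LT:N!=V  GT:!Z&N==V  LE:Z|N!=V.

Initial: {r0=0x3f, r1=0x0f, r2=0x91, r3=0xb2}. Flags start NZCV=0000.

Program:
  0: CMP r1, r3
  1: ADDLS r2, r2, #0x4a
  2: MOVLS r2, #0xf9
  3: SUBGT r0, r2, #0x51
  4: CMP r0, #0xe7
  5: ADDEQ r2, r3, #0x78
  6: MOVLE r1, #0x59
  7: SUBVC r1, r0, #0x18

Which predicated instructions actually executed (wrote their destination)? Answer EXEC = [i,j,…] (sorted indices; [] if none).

[0] flags=0000 → (cmp)
[1] flags=0000 LS?T → r2=0xdb
[2] flags=0000 LS?T → r2=0xf9
[3] flags=0000 GT?T → r0=0xa8
[4] flags=1000 → (cmp)
[5] flags=1000 EQ?F → skip
[6] flags=1000 LE?T → r1=0x59
[7] flags=1000 VC?T → r1=0x90

EXEC = [1,2,3,6,7]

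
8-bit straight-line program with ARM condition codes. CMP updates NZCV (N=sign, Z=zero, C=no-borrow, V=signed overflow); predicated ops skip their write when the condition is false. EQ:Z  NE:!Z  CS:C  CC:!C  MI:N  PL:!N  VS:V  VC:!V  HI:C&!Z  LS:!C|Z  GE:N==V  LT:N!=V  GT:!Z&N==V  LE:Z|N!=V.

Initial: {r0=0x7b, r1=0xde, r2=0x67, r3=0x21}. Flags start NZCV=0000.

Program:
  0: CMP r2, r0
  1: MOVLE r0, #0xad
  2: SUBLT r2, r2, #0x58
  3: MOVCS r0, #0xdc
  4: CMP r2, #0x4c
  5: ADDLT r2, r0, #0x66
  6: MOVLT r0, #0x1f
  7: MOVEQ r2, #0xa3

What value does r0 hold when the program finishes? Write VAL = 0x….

VAL = 0x1f

[0] flags=1000 → (cmp)
[1] flags=1000 LE?T → r0=0xad
[2] flags=1000 LT?T → r2=0x0f
[3] flags=1000 CS?F → skip
[4] flags=1000 → (cmp)
[5] flags=1000 LT?T → r2=0x13
[6] flags=1000 LT?T → r0=0x1f
[7] flags=1000 EQ?F → skip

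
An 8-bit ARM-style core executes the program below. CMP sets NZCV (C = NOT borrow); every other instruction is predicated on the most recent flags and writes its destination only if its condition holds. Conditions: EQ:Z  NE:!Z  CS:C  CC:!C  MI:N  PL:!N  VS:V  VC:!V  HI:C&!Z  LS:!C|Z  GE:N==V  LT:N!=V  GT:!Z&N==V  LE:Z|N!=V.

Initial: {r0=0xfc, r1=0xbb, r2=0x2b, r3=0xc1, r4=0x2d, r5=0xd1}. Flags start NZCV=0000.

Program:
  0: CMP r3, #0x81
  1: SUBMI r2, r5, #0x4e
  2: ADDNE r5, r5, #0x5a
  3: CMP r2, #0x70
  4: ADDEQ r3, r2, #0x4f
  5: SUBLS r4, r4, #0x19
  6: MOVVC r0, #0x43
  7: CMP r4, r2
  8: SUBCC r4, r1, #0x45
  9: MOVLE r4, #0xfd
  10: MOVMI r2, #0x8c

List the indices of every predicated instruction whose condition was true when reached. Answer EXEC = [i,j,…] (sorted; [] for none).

0: ✓ CMP  NZCV=0010
1: · SUBMI
2: ✓ ADDNE  r5←0x2b
3: ✓ CMP  NZCV=1000
4: · ADDEQ
5: ✓ SUBLS  r4←0x14
6: ✓ MOVVC  r0←0x43
7: ✓ CMP  NZCV=1000
8: ✓ SUBCC  r4←0x76
9: ✓ MOVLE  r4←0xfd
10: ✓ MOVMI  r2←0x8c

EXEC = [2,5,6,8,9,10]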